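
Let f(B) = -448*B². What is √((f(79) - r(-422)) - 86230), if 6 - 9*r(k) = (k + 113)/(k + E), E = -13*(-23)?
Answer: I*√43604779405/123 ≈ 1697.7*I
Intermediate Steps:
E = 299
r(k) = ⅔ - (113 + k)/(9*(299 + k)) (r(k) = ⅔ - (k + 113)/(9*(k + 299)) = ⅔ - (113 + k)/(9*(299 + k)))
√((f(79) - r(-422)) - 86230) = √((-448*79² - (1681 + 5*(-422))/(9*(299 - 422))) - 86230) = √((-448*6241 - (1681 - 2110)/(9*(-123))) - 86230) = √((-2795968 - (-1)*(-429)/(9*123)) - 86230) = √((-2795968 - 1*143/369) - 86230) = √((-2795968 - 143/369) - 86230) = √(-1031712335/369 - 86230) = √(-1063531205/369) = I*√43604779405/123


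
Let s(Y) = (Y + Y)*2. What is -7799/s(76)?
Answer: -7799/304 ≈ -25.655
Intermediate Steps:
s(Y) = 4*Y (s(Y) = (2*Y)*2 = 4*Y)
-7799/s(76) = -7799/(4*76) = -7799/304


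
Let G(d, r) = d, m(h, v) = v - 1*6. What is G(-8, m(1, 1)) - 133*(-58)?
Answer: 7706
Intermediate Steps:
m(h, v) = -6 + v (m(h, v) = v - 6 = -6 + v)
G(-8, m(1, 1)) - 133*(-58) = -8 - 133*(-58) = -8 + 7714 = 7706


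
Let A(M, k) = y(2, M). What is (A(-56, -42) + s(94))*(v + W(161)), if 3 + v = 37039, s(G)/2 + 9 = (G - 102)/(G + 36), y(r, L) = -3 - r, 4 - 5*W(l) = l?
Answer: -278089569/325 ≈ -8.5566e+5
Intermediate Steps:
W(l) = ⅘ - l/5
A(M, k) = -5 (A(M, k) = -3 - 1*2 = -3 - 2 = -5)
s(G) = -18 + 2*(-102 + G)/(36 + G) (s(G) = -18 + 2*((G - 102)/(G + 36)) = -18 + 2*((-102 + G)/(36 + G)) = -18 + 2*(-102 + G)/(36 + G))
v = 37036 (v = -3 + 37039 = 37036)
(A(-56, -42) + s(94))*(v + W(161)) = (-5 + 4*(-213 - 4*94)/(36 + 94))*(37036 + (⅘ - ⅕*161)) = (-5 + 4*(-213 - 376)/130)*(37036 + (⅘ - 161/5)) = (-5 + 4*(1/130)*(-589))*(37036 - 157/5) = (-5 - 1178/65)*(185023/5) = -1503/65*185023/5 = -278089569/325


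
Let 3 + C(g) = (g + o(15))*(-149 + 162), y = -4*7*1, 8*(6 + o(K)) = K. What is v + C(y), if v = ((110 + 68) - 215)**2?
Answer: 7587/8 ≈ 948.38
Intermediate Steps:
o(K) = -6 + K/8
y = -28 (y = -28*1 = -28)
C(g) = -453/8 + 13*g (C(g) = -3 + (g + (-6 + (1/8)*15))*(-149 + 162) = -3 + (g + (-6 + 15/8))*13 = -3 + (g - 33/8)*13 = -3 + (-33/8 + g)*13 = -3 + (-429/8 + 13*g) = -453/8 + 13*g)
v = 1369 (v = (178 - 215)**2 = (-37)**2 = 1369)
v + C(y) = 1369 + (-453/8 + 13*(-28)) = 1369 + (-453/8 - 364) = 1369 - 3365/8 = 7587/8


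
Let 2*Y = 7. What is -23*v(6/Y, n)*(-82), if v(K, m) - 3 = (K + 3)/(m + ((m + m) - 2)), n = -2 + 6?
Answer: 229149/35 ≈ 6547.1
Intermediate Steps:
n = 4
Y = 7/2 (Y = (½)*7 = 7/2 ≈ 3.5000)
v(K, m) = 3 + (3 + K)/(-2 + 3*m) (v(K, m) = 3 + (K + 3)/(m + ((m + m) - 2)) = 3 + (3 + K)/(m + (2*m - 2)) = 3 + (3 + K)/(m + (-2 + 2*m)) = 3 + (3 + K)/(-2 + 3*m))
-23*v(6/Y, n)*(-82) = -23*(-3 + 6/(7/2) + 9*4)/(-2 + 3*4)*(-82) = -23*(-3 + 6*(2/7) + 36)/(-2 + 12)*(-82) = -23*(-3 + 12/7 + 36)/10*(-82) = -23*243/(10*7)*(-82) = -23*243/70*(-82) = -5589/70*(-82) = 229149/35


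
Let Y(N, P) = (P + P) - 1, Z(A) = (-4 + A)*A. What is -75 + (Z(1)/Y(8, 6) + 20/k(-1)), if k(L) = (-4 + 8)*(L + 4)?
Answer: -2429/33 ≈ -73.606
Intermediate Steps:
Z(A) = A*(-4 + A)
Y(N, P) = -1 + 2*P (Y(N, P) = 2*P - 1 = -1 + 2*P)
k(L) = 16 + 4*L (k(L) = 4*(4 + L) = 16 + 4*L)
-75 + (Z(1)/Y(8, 6) + 20/k(-1)) = -75 + ((1*(-4 + 1))/(-1 + 2*6) + 20/(16 + 4*(-1))) = -75 + ((1*(-3))/(-1 + 12) + 20/(16 - 4)) = -75 + (-3/11 + 20/12) = -75 + (-3*1/11 + 20*(1/12)) = -75 + (-3/11 + 5/3) = -75 + 46/33 = -2429/33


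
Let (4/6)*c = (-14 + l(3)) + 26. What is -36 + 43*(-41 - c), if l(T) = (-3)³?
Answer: -1663/2 ≈ -831.50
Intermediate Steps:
l(T) = -27
c = -45/2 (c = 3*((-14 - 27) + 26)/2 = 3*(-41 + 26)/2 = (3/2)*(-15) = -45/2 ≈ -22.500)
-36 + 43*(-41 - c) = -36 + 43*(-41 - 1*(-45/2)) = -36 + 43*(-41 + 45/2) = -36 + 43*(-37/2) = -36 - 1591/2 = -1663/2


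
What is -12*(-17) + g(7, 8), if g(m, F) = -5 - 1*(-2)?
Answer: 201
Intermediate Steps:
g(m, F) = -3 (g(m, F) = -5 + 2 = -3)
-12*(-17) + g(7, 8) = -12*(-17) - 3 = 204 - 3 = 201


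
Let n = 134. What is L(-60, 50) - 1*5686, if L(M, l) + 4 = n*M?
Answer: -13730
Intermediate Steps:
L(M, l) = -4 + 134*M
L(-60, 50) - 1*5686 = (-4 + 134*(-60)) - 1*5686 = (-4 - 8040) - 5686 = -8044 - 5686 = -13730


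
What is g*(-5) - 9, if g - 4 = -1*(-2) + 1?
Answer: -44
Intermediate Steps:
g = 7 (g = 4 + (-1*(-2) + 1) = 4 + (2 + 1) = 4 + 3 = 7)
g*(-5) - 9 = 7*(-5) - 9 = -35 - 9 = -44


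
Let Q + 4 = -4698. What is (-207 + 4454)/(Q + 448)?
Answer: -4247/4254 ≈ -0.99835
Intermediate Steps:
Q = -4702 (Q = -4 - 4698 = -4702)
(-207 + 4454)/(Q + 448) = (-207 + 4454)/(-4702 + 448) = 4247/(-4254) = 4247*(-1/4254) = -4247/4254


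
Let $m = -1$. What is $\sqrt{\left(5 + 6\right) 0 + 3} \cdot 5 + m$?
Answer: $-1 + 5 \sqrt{3} \approx 7.6603$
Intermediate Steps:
$\sqrt{\left(5 + 6\right) 0 + 3} \cdot 5 + m = \sqrt{\left(5 + 6\right) 0 + 3} \cdot 5 - 1 = \sqrt{11 \cdot 0 + 3} \cdot 5 - 1 = \sqrt{0 + 3} \cdot 5 - 1 = \sqrt{3} \cdot 5 - 1 = 5 \sqrt{3} - 1 = -1 + 5 \sqrt{3}$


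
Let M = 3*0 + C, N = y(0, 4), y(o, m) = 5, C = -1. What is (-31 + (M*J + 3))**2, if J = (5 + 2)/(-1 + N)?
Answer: 14161/16 ≈ 885.06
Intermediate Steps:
N = 5
J = 7/4 (J = (5 + 2)/(-1 + 5) = 7/4 ≈ 1.7500)
M = -1 (M = 3*0 - 1 = 0 - 1 = -1)
(-31 + (M*J + 3))**2 = (-31 + (-1*7/4 + 3))**2 = (-31 + (-7/4 + 3))**2 = (-31 + 5/4)**2 = (-119/4)**2 = 14161/16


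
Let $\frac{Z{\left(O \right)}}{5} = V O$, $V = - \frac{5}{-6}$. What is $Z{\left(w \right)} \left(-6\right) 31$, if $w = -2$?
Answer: $1550$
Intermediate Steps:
$V = \frac{5}{6}$ ($V = \left(-5\right) \left(- \frac{1}{6}\right) = \frac{5}{6} \approx 0.83333$)
$Z{\left(O \right)} = \frac{25 O}{6}$ ($Z{\left(O \right)} = 5 \frac{5 O}{6} = \frac{25 O}{6}$)
$Z{\left(w \right)} \left(-6\right) 31 = \frac{25}{6} \left(-2\right) \left(-6\right) 31 = \left(- \frac{25}{3}\right) \left(-6\right) 31 = 50 \cdot 31 = 1550$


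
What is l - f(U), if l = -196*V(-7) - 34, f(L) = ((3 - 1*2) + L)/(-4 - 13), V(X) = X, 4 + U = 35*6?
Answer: 22953/17 ≈ 1350.2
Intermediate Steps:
U = 206 (U = -4 + 35*6 = -4 + 210 = 206)
f(L) = -1/17 - L/17 (f(L) = ((3 - 2) + L)/(-17) = -(1 + L)/17 = -1/17 - L/17)
l = 1338 (l = -196*(-7) - 34 = 1372 - 34 = 1338)
l - f(U) = 1338 - (-1/17 - 1/17*206) = 1338 - (-1/17 - 206/17) = 1338 - 1*(-207/17) = 1338 + 207/17 = 22953/17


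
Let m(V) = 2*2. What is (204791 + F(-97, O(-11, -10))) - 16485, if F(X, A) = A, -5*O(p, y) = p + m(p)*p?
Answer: 188317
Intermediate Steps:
m(V) = 4
O(p, y) = -p (O(p, y) = -(p + 4*p)/5 = -p)
(204791 + F(-97, O(-11, -10))) - 16485 = (204791 - 1*(-11)) - 16485 = (204791 + 11) - 16485 = 204802 - 16485 = 188317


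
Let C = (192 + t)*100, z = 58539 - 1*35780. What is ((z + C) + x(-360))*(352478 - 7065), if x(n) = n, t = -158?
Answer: 8911309987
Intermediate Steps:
z = 22759 (z = 58539 - 35780 = 22759)
C = 3400 (C = (192 - 158)*100 = 34*100 = 3400)
((z + C) + x(-360))*(352478 - 7065) = ((22759 + 3400) - 360)*(352478 - 7065) = (26159 - 360)*345413 = 25799*345413 = 8911309987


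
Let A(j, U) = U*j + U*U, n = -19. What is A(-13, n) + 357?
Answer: 965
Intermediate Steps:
A(j, U) = U**2 + U*j (A(j, U) = U*j + U**2 = U**2 + U*j)
A(-13, n) + 357 = -19*(-19 - 13) + 357 = -19*(-32) + 357 = 608 + 357 = 965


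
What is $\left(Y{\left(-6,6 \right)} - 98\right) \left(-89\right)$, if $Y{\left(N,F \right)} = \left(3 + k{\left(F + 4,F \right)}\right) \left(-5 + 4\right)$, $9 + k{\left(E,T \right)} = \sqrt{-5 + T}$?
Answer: $8277$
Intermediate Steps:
$k{\left(E,T \right)} = -9 + \sqrt{-5 + T}$
$Y{\left(N,F \right)} = 6 - \sqrt{-5 + F}$ ($Y{\left(N,F \right)} = \left(3 + \left(-9 + \sqrt{-5 + F}\right)\right) \left(-5 + 4\right) = \left(-6 + \sqrt{-5 + F}\right) \left(-1\right) = 6 - \sqrt{-5 + F}$)
$\left(Y{\left(-6,6 \right)} - 98\right) \left(-89\right) = \left(\left(6 - \sqrt{-5 + 6}\right) - 98\right) \left(-89\right) = \left(\left(6 - \sqrt{1}\right) - 98\right) \left(-89\right) = \left(\left(6 - 1\right) - 98\right) \left(-89\right) = \left(5 - 98\right) \left(-89\right) = \left(-93\right) \left(-89\right) = 8277$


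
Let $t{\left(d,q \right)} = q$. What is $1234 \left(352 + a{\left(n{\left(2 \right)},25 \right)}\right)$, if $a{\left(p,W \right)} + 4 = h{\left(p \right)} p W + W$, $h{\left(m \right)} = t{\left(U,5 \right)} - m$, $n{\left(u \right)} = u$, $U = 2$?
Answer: $645382$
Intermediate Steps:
$h{\left(m \right)} = 5 - m$
$a{\left(p,W \right)} = -4 + W + W p \left(5 - p\right)$ ($a{\left(p,W \right)} = -4 + \left(\left(5 - p\right) p W + W\right) = -4 + \left(p \left(5 - p\right) W + W\right) = -4 + \left(W p \left(5 - p\right) + W\right) = -4 + \left(W + W p \left(5 - p\right)\right) = -4 + W + W p \left(5 - p\right)$)
$1234 \left(352 + a{\left(n{\left(2 \right)},25 \right)}\right) = 1234 \left(352 - \left(-21 + 25 \cdot 2 \left(-5 + 2\right)\right)\right) = 1234 \left(352 - \left(-21 + 25 \cdot 2 \left(-3\right)\right)\right) = 1234 \left(352 + \left(-4 + 25 + 150\right)\right) = 1234 \left(352 + 171\right) = 1234 \cdot 523 = 645382$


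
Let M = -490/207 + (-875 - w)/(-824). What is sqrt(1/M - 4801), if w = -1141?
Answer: I*sqrt(252693347715445)/229411 ≈ 69.292*I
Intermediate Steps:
M = -229411/85284 (M = -490/207 + (-875 - 1*(-1141))/(-824) = -490*1/207 + (-875 + 1141)*(-1/824) = -490/207 + 266*(-1/824) = -490/207 - 133/412 = -229411/85284 ≈ -2.6900)
sqrt(1/M - 4801) = sqrt(1/(-229411/85284) - 4801) = sqrt(-85284/229411 - 4801) = sqrt(-1101487495/229411) = I*sqrt(252693347715445)/229411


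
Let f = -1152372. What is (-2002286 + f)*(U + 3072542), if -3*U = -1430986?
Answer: -33592729034696/3 ≈ -1.1198e+13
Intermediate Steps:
U = 1430986/3 (U = -1/3*(-1430986) = 1430986/3 ≈ 4.7700e+5)
(-2002286 + f)*(U + 3072542) = (-2002286 - 1152372)*(1430986/3 + 3072542) = -3154658*10648612/3 = -33592729034696/3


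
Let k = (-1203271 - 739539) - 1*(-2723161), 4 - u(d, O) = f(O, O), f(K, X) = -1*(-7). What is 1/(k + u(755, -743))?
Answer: 1/780348 ≈ 1.2815e-6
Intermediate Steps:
f(K, X) = 7
u(d, O) = -3 (u(d, O) = 4 - 1*7 = 4 - 7 = -3)
k = 780351 (k = -1942810 + 2723161 = 780351)
1/(k + u(755, -743)) = 1/(780351 - 3) = 1/780348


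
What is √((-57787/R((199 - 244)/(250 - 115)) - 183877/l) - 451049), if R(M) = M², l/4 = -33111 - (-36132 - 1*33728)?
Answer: I*√5246019095372401/73498 ≈ 985.46*I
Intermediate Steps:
l = 146996 (l = 4*(-33111 - (-36132 - 1*33728)) = 4*(-33111 - (-36132 - 33728)) = 4*(-33111 - 1*(-69860)) = 4*(-33111 + 69860) = 4*36749 = 146996)
√((-57787/R((199 - 244)/(250 - 115)) - 183877/l) - 451049) = √((-57787*(250 - 115)²/(199 - 244)² - 183877/146996) - 451049) = √((-57787/((-45/135)²) - 183877*1/146996) - 451049) = √((-57787/((-45*1/135)²) - 183877/146996) - 451049) = √((-57787/((-⅓)²) - 183877/146996) - 451049) = √((-57787/⅑ - 183877/146996) - 451049) = √((-57787*9 - 183877/146996) - 451049) = √((-520083 - 183877/146996) - 451049) = √(-76450304545/146996 - 451049) = √(-142752703349/146996) = I*√5246019095372401/73498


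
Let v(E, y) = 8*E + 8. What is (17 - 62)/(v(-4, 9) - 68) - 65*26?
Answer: -155435/92 ≈ -1689.5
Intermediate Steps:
v(E, y) = 8 + 8*E
(17 - 62)/(v(-4, 9) - 68) - 65*26 = (17 - 62)/((8 + 8*(-4)) - 68) - 65*26 = -45/((8 - 32) - 68) - 1690 = -45/(-24 - 68) - 1690 = -45/(-92) - 1690 = -45*(-1/92) - 1690 = 45/92 - 1690 = -155435/92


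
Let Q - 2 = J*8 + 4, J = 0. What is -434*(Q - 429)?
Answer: 183582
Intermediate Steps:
Q = 6 (Q = 2 + (0*8 + 4) = 2 + (0 + 4) = 2 + 4 = 6)
-434*(Q - 429) = -434*(6 - 429) = -434*(-423) = 183582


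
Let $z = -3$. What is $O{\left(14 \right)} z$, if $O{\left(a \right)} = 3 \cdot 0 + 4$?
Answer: $-12$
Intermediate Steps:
$O{\left(a \right)} = 4$ ($O{\left(a \right)} = 0 + 4 = 4$)
$O{\left(14 \right)} z = 4 \left(-3\right) = -12$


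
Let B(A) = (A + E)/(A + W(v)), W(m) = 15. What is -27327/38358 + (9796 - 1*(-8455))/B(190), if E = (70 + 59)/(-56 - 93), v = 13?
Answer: 7127641600141/360322266 ≈ 19781.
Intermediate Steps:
E = -129/149 (E = 129/(-149) = 129*(-1/149) = -129/149 ≈ -0.86577)
B(A) = (-129/149 + A)/(15 + A) (B(A) = (A - 129/149)/(A + 15) = (-129/149 + A)/(15 + A))
-27327/38358 + (9796 - 1*(-8455))/B(190) = -27327/38358 + (9796 - 1*(-8455))/(((-129/149 + 190)/(15 + 190))) = -27327*1/38358 + (9796 + 8455)/(((28181/149)/205)) = -9109/12786 + 18251/(((1/205)*(28181/149))) = -9109/12786 + 18251/(28181/30545) = -9109/12786 + 18251*(30545/28181) = -9109/12786 + 557476795/28181 = 7127641600141/360322266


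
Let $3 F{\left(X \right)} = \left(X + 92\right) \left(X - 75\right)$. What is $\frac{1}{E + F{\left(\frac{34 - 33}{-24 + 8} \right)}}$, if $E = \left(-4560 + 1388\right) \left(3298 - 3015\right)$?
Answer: $- \frac{768}{691181839} \approx -1.1111 \cdot 10^{-6}$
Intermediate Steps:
$F{\left(X \right)} = \frac{\left(-75 + X\right) \left(92 + X\right)}{3}$ ($F{\left(X \right)} = \frac{\left(X + 92\right) \left(X - 75\right)}{3} = \frac{\left(92 + X\right) \left(-75 + X\right)}{3} = \frac{\left(-75 + X\right) \left(92 + X\right)}{3}$)
$E = -897676$ ($E = \left(-3172\right) 283 = -897676$)
$\frac{1}{E + F{\left(\frac{34 - 33}{-24 + 8} \right)}} = \frac{1}{-897676 + \left(-2300 + \frac{\left(\frac{34 - 33}{-24 + 8}\right)^{2}}{3} + \frac{17 \frac{34 - 33}{-24 + 8}}{3}\right)} = \frac{1}{-897676 + \left(-2300 + \frac{\left(1 \frac{1}{-16}\right)^{2}}{3} + \frac{17 \cdot 1 \frac{1}{-16}}{3}\right)} = \frac{1}{-897676 + \left(-2300 + \frac{\left(1 \left(- \frac{1}{16}\right)\right)^{2}}{3} + \frac{17 \cdot 1 \left(- \frac{1}{16}\right)}{3}\right)} = \frac{1}{-897676 + \left(-2300 + \frac{\left(- \frac{1}{16}\right)^{2}}{3} + \frac{17}{3} \left(- \frac{1}{16}\right)\right)} = \frac{1}{-897676 - \frac{1766671}{768}} = \frac{1}{- \frac{691181839}{768}} = - \frac{768}{691181839}$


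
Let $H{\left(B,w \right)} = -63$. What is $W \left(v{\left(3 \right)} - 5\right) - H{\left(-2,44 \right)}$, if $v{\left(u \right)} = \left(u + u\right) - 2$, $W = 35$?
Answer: $28$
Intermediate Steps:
$v{\left(u \right)} = -2 + 2 u$ ($v{\left(u \right)} = 2 u - 2 = -2 + 2 u$)
$W \left(v{\left(3 \right)} - 5\right) - H{\left(-2,44 \right)} = 35 \left(\left(-2 + 2 \cdot 3\right) - 5\right) - -63 = 35 \left(\left(-2 + 6\right) - 5\right) + 63 = 35 \left(4 - 5\right) + 63 = 35 \left(-1\right) + 63 = -35 + 63 = 28$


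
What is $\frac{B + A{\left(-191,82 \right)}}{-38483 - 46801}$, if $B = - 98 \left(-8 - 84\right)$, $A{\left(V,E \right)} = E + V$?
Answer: $- \frac{2969}{28428} \approx -0.10444$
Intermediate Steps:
$B = 9016$ ($B = \left(-98\right) \left(-92\right) = 9016$)
$\frac{B + A{\left(-191,82 \right)}}{-38483 - 46801} = \frac{9016 + \left(82 - 191\right)}{-38483 - 46801} = \frac{9016 - 109}{-85284} = 8907 \left(- \frac{1}{85284}\right) = - \frac{2969}{28428}$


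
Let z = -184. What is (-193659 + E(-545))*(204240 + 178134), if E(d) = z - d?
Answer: -73912129452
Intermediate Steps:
E(d) = -184 - d
(-193659 + E(-545))*(204240 + 178134) = (-193659 + (-184 - 1*(-545)))*(204240 + 178134) = (-193659 + (-184 + 545))*382374 = (-193659 + 361)*382374 = -193298*382374 = -73912129452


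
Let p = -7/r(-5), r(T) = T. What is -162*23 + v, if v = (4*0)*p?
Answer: -3726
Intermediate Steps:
p = 7/5 (p = -7/(-5) = -7*(-⅕) = 7/5 ≈ 1.4000)
v = 0 (v = (4*0)*(7/5) = 0*(7/5) = 0)
-162*23 + v = -162*23 + 0 = -3726 + 0 = -3726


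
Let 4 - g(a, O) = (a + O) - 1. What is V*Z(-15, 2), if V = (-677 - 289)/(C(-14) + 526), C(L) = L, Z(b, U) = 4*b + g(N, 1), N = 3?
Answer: 28497/256 ≈ 111.32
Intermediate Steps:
g(a, O) = 5 - O - a (g(a, O) = 4 - ((a + O) - 1) = 4 - ((O + a) - 1) = 4 - (-1 + O + a) = 4 + (1 - O - a) = 5 - O - a)
Z(b, U) = 1 + 4*b (Z(b, U) = 4*b + (5 - 1*1 - 1*3) = 4*b + (5 - 1 - 3) = 4*b + 1 = 1 + 4*b)
V = -483/256 (V = (-677 - 289)/(-14 + 526) = -966/512 = -966*1/512 = -483/256 ≈ -1.8867)
V*Z(-15, 2) = -483*(1 + 4*(-15))/256 = -483*(1 - 60)/256 = -483/256*(-59) = 28497/256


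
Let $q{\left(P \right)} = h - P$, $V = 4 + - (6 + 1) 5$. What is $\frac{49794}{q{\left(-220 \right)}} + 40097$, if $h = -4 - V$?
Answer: $\frac{9953753}{247} \approx 40299.0$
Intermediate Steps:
$V = -31$ ($V = 4 + \left(-1\right) 7 \cdot 5 = 4 - 35 = -31$)
$h = 27$ ($h = -4 - -31 = -4 + 31 = 27$)
$q{\left(P \right)} = 27 - P$
$\frac{49794}{q{\left(-220 \right)}} + 40097 = \frac{49794}{27 - -220} + 40097 = \frac{49794}{27 + 220} + 40097 = \frac{49794}{247} + 40097 = \frac{9953753}{247}$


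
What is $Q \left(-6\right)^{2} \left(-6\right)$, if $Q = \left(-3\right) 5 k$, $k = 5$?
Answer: $16200$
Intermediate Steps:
$Q = -75$ ($Q = \left(-3\right) 5 \cdot 5 = \left(-15\right) 5 = -75$)
$Q \left(-6\right)^{2} \left(-6\right) = - 75 \left(-6\right)^{2} \left(-6\right) = \left(-75\right) 36 \left(-6\right) = \left(-2700\right) \left(-6\right) = 16200$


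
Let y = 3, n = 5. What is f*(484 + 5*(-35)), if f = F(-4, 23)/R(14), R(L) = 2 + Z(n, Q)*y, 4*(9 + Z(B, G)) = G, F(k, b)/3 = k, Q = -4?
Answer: 927/7 ≈ 132.43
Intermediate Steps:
F(k, b) = 3*k
Z(B, G) = -9 + G/4
R(L) = -28 (R(L) = 2 + (-9 + (1/4)*(-4))*3 = 2 + (-9 - 1)*3 = 2 - 10*3 = 2 - 30 = -28)
f = 3/7 (f = (3*(-4))/(-28) = -12*(-1/28) = 3/7 ≈ 0.42857)
f*(484 + 5*(-35)) = 3*(484 + 5*(-35))/7 = 3*(484 - 175)/7 = (3/7)*309 = 927/7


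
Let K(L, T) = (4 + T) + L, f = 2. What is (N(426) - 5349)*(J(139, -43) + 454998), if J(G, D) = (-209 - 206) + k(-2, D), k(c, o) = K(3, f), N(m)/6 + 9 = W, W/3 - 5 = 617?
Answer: 2633451456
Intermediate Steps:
W = 1866 (W = 15 + 3*617 = 15 + 1851 = 1866)
K(L, T) = 4 + L + T
N(m) = 11142 (N(m) = -54 + 6*1866 = -54 + 11196 = 11142)
k(c, o) = 9 (k(c, o) = 4 + 3 + 2 = 9)
J(G, D) = -406 (J(G, D) = (-209 - 206) + 9 = -415 + 9 = -406)
(N(426) - 5349)*(J(139, -43) + 454998) = (11142 - 5349)*(-406 + 454998) = 5793*454592 = 2633451456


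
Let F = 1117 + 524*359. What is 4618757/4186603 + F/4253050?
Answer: 20436047904349/17805831889150 ≈ 1.1477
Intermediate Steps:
F = 189233 (F = 1117 + 188116 = 189233)
4618757/4186603 + F/4253050 = 4618757/4186603 + 189233/4253050 = 20436047904349/17805831889150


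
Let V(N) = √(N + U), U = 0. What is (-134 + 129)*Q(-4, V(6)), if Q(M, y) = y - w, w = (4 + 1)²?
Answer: 125 - 5*√6 ≈ 112.75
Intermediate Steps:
w = 25 (w = 5² = 25)
V(N) = √N (V(N) = √(N + 0) = √N)
Q(M, y) = -25 + y (Q(M, y) = y - 1*25 = y - 25 = -25 + y)
(-134 + 129)*Q(-4, V(6)) = (-134 + 129)*(-25 + √6) = -5*(-25 + √6) = 125 - 5*√6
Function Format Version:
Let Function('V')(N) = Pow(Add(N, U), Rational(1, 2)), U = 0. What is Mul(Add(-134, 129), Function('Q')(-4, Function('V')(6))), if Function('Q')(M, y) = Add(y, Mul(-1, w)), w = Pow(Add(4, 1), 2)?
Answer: Add(125, Mul(-5, Pow(6, Rational(1, 2)))) ≈ 112.75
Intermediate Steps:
w = 25 (w = Pow(5, 2) = 25)
Function('V')(N) = Pow(N, Rational(1, 2)) (Function('V')(N) = Pow(Add(N, 0), Rational(1, 2)) = Pow(N, Rational(1, 2)))
Function('Q')(M, y) = Add(-25, y) (Function('Q')(M, y) = Add(y, Mul(-1, 25)) = Add(y, -25) = Add(-25, y))
Mul(Add(-134, 129), Function('Q')(-4, Function('V')(6))) = Mul(Add(-134, 129), Add(-25, Pow(6, Rational(1, 2)))) = Mul(-5, Add(-25, Pow(6, Rational(1, 2)))) = Add(125, Mul(-5, Pow(6, Rational(1, 2))))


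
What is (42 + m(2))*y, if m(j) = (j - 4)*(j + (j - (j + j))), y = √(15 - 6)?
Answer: 126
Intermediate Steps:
y = 3 (y = √9 = 3)
m(j) = 0 (m(j) = (-4 + j)*(j + (j - 2*j)) = (-4 + j)*(j - j) = (-4 + j)*0 = 0)
(42 + m(2))*y = (42 + 0)*3 = 42*3 = 126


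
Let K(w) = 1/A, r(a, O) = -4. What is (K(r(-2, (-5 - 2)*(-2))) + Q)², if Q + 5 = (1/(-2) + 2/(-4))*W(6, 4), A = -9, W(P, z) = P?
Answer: 10000/81 ≈ 123.46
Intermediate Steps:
K(w) = -⅑ (K(w) = 1/(-9) = -⅑)
Q = -11 (Q = -5 + (1/(-2) + 2/(-4))*6 = -5 + (1*(-½) + 2*(-¼))*6 = -5 + (-½ - ½)*6 = -5 - 1*6 = -5 - 6 = -11)
(K(r(-2, (-5 - 2)*(-2))) + Q)² = (-⅑ - 11)² = (-100/9)² = 10000/81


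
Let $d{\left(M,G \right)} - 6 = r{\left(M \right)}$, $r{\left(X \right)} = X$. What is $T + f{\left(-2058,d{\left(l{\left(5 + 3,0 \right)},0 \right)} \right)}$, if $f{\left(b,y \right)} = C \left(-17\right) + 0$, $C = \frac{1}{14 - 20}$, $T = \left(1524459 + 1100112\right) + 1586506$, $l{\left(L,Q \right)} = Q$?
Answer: $\frac{25266479}{6} \approx 4.2111 \cdot 10^{6}$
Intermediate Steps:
$d{\left(M,G \right)} = 6 + M$
$T = 4211077$ ($T = 2624571 + 1586506 = 4211077$)
$C = - \frac{1}{6}$ ($C = \frac{1}{-6} = - \frac{1}{6} \approx -0.16667$)
$f{\left(b,y \right)} = \frac{17}{6}$ ($f{\left(b,y \right)} = \left(- \frac{1}{6}\right) \left(-17\right) + 0 = \frac{17}{6} + 0 = \frac{17}{6}$)
$T + f{\left(-2058,d{\left(l{\left(5 + 3,0 \right)},0 \right)} \right)} = 4211077 + \frac{17}{6} = \frac{25266479}{6}$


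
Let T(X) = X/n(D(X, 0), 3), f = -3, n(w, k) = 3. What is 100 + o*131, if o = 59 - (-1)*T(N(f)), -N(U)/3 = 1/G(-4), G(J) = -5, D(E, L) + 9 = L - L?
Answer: 39276/5 ≈ 7855.2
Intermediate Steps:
D(E, L) = -9 (D(E, L) = -9 + (L - L) = -9 + 0 = -9)
N(U) = ⅗ (N(U) = -3/(-5) = -3*(-⅕) = ⅗)
T(X) = X/3
o = 296/5 (o = 59 - (-1)*(⅓)*(⅗) = 59 - (-1)/5 = 59 - 1*(-⅕) = 59 + ⅕ = 296/5 ≈ 59.200)
100 + o*131 = 100 + (296/5)*131 = 100 + 38776/5 = 39276/5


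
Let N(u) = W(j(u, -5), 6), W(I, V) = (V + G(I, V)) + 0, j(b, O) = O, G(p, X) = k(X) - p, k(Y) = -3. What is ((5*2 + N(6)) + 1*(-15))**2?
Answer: 9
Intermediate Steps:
G(p, X) = -3 - p
W(I, V) = -3 + V - I (W(I, V) = (V + (-3 - I)) + 0 = (-3 + V - I) + 0 = -3 + V - I)
N(u) = 8 (N(u) = -3 + 6 - 1*(-5) = -3 + 6 + 5 = 8)
((5*2 + N(6)) + 1*(-15))**2 = ((5*2 + 8) + 1*(-15))**2 = ((10 + 8) - 15)**2 = (18 - 15)**2 = 3**2 = 9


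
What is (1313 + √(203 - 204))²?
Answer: (1313 + I)² ≈ 1.724e+6 + 2626.0*I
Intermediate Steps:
(1313 + √(203 - 204))² = (1313 + √(-1))² = (1313 + I)²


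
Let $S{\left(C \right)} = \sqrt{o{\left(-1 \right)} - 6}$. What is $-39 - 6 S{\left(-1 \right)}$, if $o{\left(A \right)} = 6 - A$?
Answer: $-45$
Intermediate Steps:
$S{\left(C \right)} = 1$ ($S{\left(C \right)} = \sqrt{\left(6 - -1\right) - 6} = \sqrt{\left(6 + 1\right) - 6} = \sqrt{7 - 6} = \sqrt{1} = 1$)
$-39 - 6 S{\left(-1 \right)} = -39 - 6 = -45$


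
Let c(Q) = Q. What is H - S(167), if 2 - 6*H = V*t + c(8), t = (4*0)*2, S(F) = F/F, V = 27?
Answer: -2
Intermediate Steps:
S(F) = 1
t = 0 (t = 0*2 = 0)
H = -1 (H = ⅓ - (27*0 + 8)/6 = ⅓ - (0 + 8)/6 = ⅓ - ⅙*8 = ⅓ - 4/3 = -1)
H - S(167) = -1 - 1*1 = -1 - 1 = -2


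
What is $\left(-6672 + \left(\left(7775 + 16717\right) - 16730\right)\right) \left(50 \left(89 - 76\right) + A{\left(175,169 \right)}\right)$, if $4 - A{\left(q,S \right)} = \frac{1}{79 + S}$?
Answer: $\frac{88394095}{124} \approx 7.1286 \cdot 10^{5}$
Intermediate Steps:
$A{\left(q,S \right)} = 4 - \frac{1}{79 + S}$
$\left(-6672 + \left(\left(7775 + 16717\right) - 16730\right)\right) \left(50 \left(89 - 76\right) + A{\left(175,169 \right)}\right) = \left(-6672 + \left(\left(7775 + 16717\right) - 16730\right)\right) \left(50 \left(89 - 76\right) + \frac{315 + 4 \cdot 169}{79 + 169}\right) = \left(-6672 + \left(24492 - 16730\right)\right) \left(50 \cdot 13 + \frac{315 + 676}{248}\right) = \left(-6672 + 7762\right) \left(650 + \frac{1}{248} \cdot 991\right) = 1090 \left(650 + \frac{991}{248}\right) = 1090 \cdot \frac{162191}{248} = \frac{88394095}{124}$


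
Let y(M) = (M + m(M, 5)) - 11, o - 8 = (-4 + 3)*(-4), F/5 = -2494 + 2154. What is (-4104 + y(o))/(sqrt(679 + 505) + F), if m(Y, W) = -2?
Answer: 1744625/722204 + 4105*sqrt(74)/722204 ≈ 2.4646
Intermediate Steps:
F = -1700 (F = 5*(-2494 + 2154) = 5*(-340) = -1700)
o = 12 (o = 8 + (-4 + 3)*(-4) = 8 - 1*(-4) = 8 + 4 = 12)
y(M) = -13 + M (y(M) = (M - 2) - 11 = (-2 + M) - 11 = -13 + M)
(-4104 + y(o))/(sqrt(679 + 505) + F) = (-4104 + (-13 + 12))/(sqrt(679 + 505) - 1700) = (-4104 - 1)/(sqrt(1184) - 1700) = -4105/(4*sqrt(74) - 1700) = -4105/(-1700 + 4*sqrt(74))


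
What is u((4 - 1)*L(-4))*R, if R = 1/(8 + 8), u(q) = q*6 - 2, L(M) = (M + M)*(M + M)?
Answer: 575/8 ≈ 71.875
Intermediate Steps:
L(M) = 4*M² (L(M) = (2*M)*(2*M) = 4*M²)
u(q) = -2 + 6*q (u(q) = 6*q - 2 = -2 + 6*q)
R = 1/16 ≈ 0.062500
u((4 - 1)*L(-4))*R = (-2 + 6*((4 - 1)*(4*(-4)²)))*(1/16) = (-2 + 6*(3*(4*16)))*(1/16) = (-2 + 6*(3*64))*(1/16) = (-2 + 6*192)*(1/16) = (-2 + 1152)*(1/16) = 1150*(1/16) = 575/8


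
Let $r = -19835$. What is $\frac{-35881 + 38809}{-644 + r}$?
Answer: $- \frac{2928}{20479} \approx -0.14298$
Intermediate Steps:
$\frac{-35881 + 38809}{-644 + r} = \frac{-35881 + 38809}{-644 - 19835} = \frac{2928}{-20479} = 2928 \left(- \frac{1}{20479}\right) = - \frac{2928}{20479}$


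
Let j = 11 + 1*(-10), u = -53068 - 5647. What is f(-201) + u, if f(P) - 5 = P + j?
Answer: -58910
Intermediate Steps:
u = -58715
j = 1 (j = 11 - 10 = 1)
f(P) = 6 + P (f(P) = 5 + (P + 1) = 5 + (1 + P) = 6 + P)
f(-201) + u = (6 - 201) - 58715 = -195 - 58715 = -58910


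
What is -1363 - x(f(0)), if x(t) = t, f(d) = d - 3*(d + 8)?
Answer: -1339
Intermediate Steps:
f(d) = -24 - 2*d (f(d) = d - 3*(8 + d) = d - (24 + 3*d) = d + (-24 - 3*d) = -24 - 2*d)
-1363 - x(f(0)) = -1363 - (-24 - 2*0) = -1363 - (-24 + 0) = -1363 - 1*(-24) = -1363 + 24 = -1339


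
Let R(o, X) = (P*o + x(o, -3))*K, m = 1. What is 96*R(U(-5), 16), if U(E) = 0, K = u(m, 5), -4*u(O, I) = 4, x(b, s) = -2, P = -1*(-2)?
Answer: 192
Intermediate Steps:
P = 2
u(O, I) = -1 (u(O, I) = -¼*4 = -1)
K = -1
R(o, X) = 2 - 2*o (R(o, X) = (2*o - 2)*(-1) = (-2 + 2*o)*(-1) = 2 - 2*o)
96*R(U(-5), 16) = 96*(2 - 2*0) = 96*(2 + 0) = 96*2 = 192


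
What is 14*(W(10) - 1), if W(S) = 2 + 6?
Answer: 98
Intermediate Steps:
W(S) = 8
14*(W(10) - 1) = 14*(8 - 1) = 14*7 = 98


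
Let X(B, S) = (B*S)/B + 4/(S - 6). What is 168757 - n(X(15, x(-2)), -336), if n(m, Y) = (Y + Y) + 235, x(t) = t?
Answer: 169194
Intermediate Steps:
X(B, S) = S + 4/(-6 + S)
n(m, Y) = 235 + 2*Y (n(m, Y) = 2*Y + 235 = 235 + 2*Y)
168757 - n(X(15, x(-2)), -336) = 168757 - (235 + 2*(-336)) = 168757 - (235 - 672) = 168757 - 1*(-437) = 168757 + 437 = 169194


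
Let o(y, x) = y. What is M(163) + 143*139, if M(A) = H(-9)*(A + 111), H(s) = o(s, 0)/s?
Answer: 20151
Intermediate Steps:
H(s) = 1 (H(s) = s/s = 1)
M(A) = 111 + A (M(A) = 1*(A + 111) = 1*(111 + A) = 111 + A)
M(163) + 143*139 = (111 + 163) + 143*139 = 274 + 19877 = 20151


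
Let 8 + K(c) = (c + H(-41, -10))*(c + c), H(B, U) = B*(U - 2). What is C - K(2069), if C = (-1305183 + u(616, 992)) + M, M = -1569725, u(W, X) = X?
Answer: -13471326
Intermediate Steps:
C = -2873916 (C = (-1305183 + 992) - 1569725 = -1304191 - 1569725 = -2873916)
H(B, U) = B*(-2 + U)
K(c) = -8 + 2*c*(492 + c) (K(c) = -8 + (c - 41*(-2 - 10))*(c + c) = -8 + (c - 41*(-12))*(2*c) = -8 + (c + 492)*(2*c) = -8 + (492 + c)*(2*c) = -8 + 2*c*(492 + c))
C - K(2069) = -2873916 - (-8 + 2*2069² + 984*2069) = -2873916 - (-8 + 2*4280761 + 2035896) = -2873916 - (-8 + 8561522 + 2035896) = -2873916 - 1*10597410 = -2873916 - 10597410 = -13471326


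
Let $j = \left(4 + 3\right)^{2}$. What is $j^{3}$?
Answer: $117649$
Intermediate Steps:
$j = 49$ ($j = 7^{2} = 49$)
$j^{3} = 49^{3} = 117649$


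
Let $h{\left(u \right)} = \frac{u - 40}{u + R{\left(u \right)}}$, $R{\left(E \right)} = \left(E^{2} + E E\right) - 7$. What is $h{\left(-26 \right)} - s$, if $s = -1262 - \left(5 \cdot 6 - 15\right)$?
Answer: $\frac{1684297}{1319} \approx 1276.9$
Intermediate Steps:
$R{\left(E \right)} = -7 + 2 E^{2}$ ($R{\left(E \right)} = \left(E^{2} + E^{2}\right) - 7 = 2 E^{2} - 7 = -7 + 2 E^{2}$)
$h{\left(u \right)} = \frac{-40 + u}{-7 + u + 2 u^{2}}$ ($h{\left(u \right)} = \frac{u - 40}{u + \left(-7 + 2 u^{2}\right)} = \frac{-40 + u}{-7 + u + 2 u^{2}}$)
$s = -1277$ ($s = -1262 - \left(30 - 15\right) = -1262 - 15 = -1277$)
$h{\left(-26 \right)} - s = \frac{-40 - 26}{-7 - 26 + 2 \left(-26\right)^{2}} - -1277 = \frac{1}{-7 - 26 + 2 \cdot 676} \left(-66\right) + 1277 = \frac{1}{-7 - 26 + 1352} \left(-66\right) + 1277 = \frac{1}{1319} \left(-66\right) + 1277 = - \frac{66}{1319} + 1277 = \frac{1684297}{1319}$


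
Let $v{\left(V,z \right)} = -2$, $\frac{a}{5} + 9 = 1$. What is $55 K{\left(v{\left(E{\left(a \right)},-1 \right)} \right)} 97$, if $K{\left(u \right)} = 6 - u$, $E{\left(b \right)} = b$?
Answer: $42680$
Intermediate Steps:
$a = -40$ ($a = -45 + 5 \cdot 1 = -45 + 5 = -40$)
$55 K{\left(v{\left(E{\left(a \right)},-1 \right)} \right)} 97 = 55 \left(6 - -2\right) 97 = 55 \left(6 + 2\right) 97 = 55 \cdot 8 \cdot 97 = 440 \cdot 97 = 42680$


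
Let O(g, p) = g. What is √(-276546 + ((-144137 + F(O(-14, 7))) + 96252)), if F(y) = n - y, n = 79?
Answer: I*√324338 ≈ 569.51*I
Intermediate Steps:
F(y) = 79 - y
√(-276546 + ((-144137 + F(O(-14, 7))) + 96252)) = √(-276546 + ((-144137 + (79 - 1*(-14))) + 96252)) = √(-276546 + ((-144137 + (79 + 14)) + 96252)) = √(-276546 + ((-144137 + 93) + 96252)) = √(-276546 + (-144044 + 96252)) = √(-276546 - 47792) = √(-324338) = I*√324338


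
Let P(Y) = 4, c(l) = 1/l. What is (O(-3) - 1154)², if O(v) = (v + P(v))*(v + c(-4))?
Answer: 21427641/16 ≈ 1.3392e+6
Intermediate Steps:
O(v) = (4 + v)*(-¼ + v) (O(v) = (v + 4)*(v + 1/(-4)) = (4 + v)*(v - ¼) = (4 + v)*(-¼ + v))
(O(-3) - 1154)² = ((-1 + (-3)² + (15/4)*(-3)) - 1154)² = ((-1 + 9 - 45/4) - 1154)² = (-13/4 - 1154)² = (-4629/4)² = 21427641/16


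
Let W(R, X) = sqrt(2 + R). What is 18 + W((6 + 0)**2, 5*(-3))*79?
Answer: 18 + 79*sqrt(38) ≈ 504.99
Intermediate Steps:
18 + W((6 + 0)**2, 5*(-3))*79 = 18 + sqrt(2 + (6 + 0)**2)*79 = 18 + sqrt(2 + 6**2)*79 = 18 + sqrt(2 + 36)*79 = 18 + sqrt(38)*79 = 18 + 79*sqrt(38)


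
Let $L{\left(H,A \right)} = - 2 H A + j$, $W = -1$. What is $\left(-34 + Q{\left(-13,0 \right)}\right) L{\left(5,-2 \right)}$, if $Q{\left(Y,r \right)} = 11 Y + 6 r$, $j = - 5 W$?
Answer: $-4425$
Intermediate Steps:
$j = 5$ ($j = \left(-5\right) \left(-1\right) = 5$)
$Q{\left(Y,r \right)} = 6 r + 11 Y$
$L{\left(H,A \right)} = 5 - 2 A H$ ($L{\left(H,A \right)} = - 2 H A + 5 = - 2 A H + 5 = 5 - 2 A H$)
$\left(-34 + Q{\left(-13,0 \right)}\right) L{\left(5,-2 \right)} = \left(-34 + \left(6 \cdot 0 + 11 \left(-13\right)\right)\right) \left(5 - \left(-4\right) 5\right) = \left(-34 + \left(0 - 143\right)\right) \left(5 + 20\right) = \left(-34 - 143\right) 25 = \left(-177\right) 25 = -4425$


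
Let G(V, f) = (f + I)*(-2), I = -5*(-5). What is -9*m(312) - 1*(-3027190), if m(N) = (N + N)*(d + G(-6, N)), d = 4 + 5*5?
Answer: 6649510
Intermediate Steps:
I = 25
d = 29 (d = 4 + 25 = 29)
G(V, f) = -50 - 2*f (G(V, f) = (f + 25)*(-2) = (25 + f)*(-2) = -50 - 2*f)
m(N) = 2*N*(-21 - 2*N) (m(N) = (N + N)*(29 + (-50 - 2*N)) = (2*N)*(-21 - 2*N) = 2*N*(-21 - 2*N))
-9*m(312) - 1*(-3027190) = -(-18)*312*(21 + 2*312) - 1*(-3027190) = -(-18)*312*(21 + 624) + 3027190 = -(-18)*312*645 + 3027190 = -9*(-402480) + 3027190 = 3622320 + 3027190 = 6649510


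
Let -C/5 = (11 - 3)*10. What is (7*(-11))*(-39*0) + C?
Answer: -400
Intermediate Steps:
C = -400 (C = -5*(11 - 3)*10 = -40*10 = -5*80 = -400)
(7*(-11))*(-39*0) + C = (7*(-11))*(-39*0) - 400 = -77*0 - 400 = 0 - 400 = -400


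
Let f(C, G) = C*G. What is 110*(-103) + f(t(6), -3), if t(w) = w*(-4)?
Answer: -11258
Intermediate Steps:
t(w) = -4*w
110*(-103) + f(t(6), -3) = 110*(-103) - 4*6*(-3) = -11330 - 24*(-3) = -11330 + 72 = -11258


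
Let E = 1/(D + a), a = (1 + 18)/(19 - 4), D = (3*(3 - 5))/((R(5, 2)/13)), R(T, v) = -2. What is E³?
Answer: 3375/220348864 ≈ 1.5317e-5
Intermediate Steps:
D = 39 (D = (3*(3 - 5))/((-2/13)) = (3*(-2))/((-2*1/13)) = -6/(-2/13) = -6*(-13/2) = 39)
a = 19/15 ≈ 1.2667
E = 15/604 (E = 1/(39 + 19/15) = 1/(604/15) = 15/604 ≈ 0.024834)
E³ = (15/604)³ = 3375/220348864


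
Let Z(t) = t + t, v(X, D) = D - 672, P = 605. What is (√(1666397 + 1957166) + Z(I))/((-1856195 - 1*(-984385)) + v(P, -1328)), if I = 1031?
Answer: -1031/436905 - √3623563/873810 ≈ -0.0045382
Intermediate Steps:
v(X, D) = -672 + D
Z(t) = 2*t
(√(1666397 + 1957166) + Z(I))/((-1856195 - 1*(-984385)) + v(P, -1328)) = (√(1666397 + 1957166) + 2*1031)/((-1856195 - 1*(-984385)) + (-672 - 1328)) = (√3623563 + 2062)/((-1856195 + 984385) - 2000) = (2062 + √3623563)/(-871810 - 2000) = (2062 + √3623563)/(-873810) = (2062 + √3623563)*(-1/873810) = -1031/436905 - √3623563/873810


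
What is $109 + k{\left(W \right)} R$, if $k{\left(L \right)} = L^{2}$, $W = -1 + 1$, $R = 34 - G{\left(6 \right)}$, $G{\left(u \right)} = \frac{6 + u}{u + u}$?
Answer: $109$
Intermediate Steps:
$G{\left(u \right)} = \frac{6 + u}{2 u}$
$R = 33$ ($R = 34 - \frac{6 + 6}{2 \cdot 6} = 34 - \frac{1}{2} \cdot \frac{1}{6} \cdot 12 = 34 - 1 = 33$)
$W = 0$
$109 + k{\left(W \right)} R = 109 + 0^{2} \cdot 33 = 109 + 0 \cdot 33 = 109 + 0 = 109$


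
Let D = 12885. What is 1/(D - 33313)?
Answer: -1/20428 ≈ -4.8952e-5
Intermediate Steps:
1/(D - 33313) = 1/(12885 - 33313) = 1/(-20428) = -1/20428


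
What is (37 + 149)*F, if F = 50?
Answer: 9300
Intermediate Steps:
(37 + 149)*F = (37 + 149)*50 = 186*50 = 9300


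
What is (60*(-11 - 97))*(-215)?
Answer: 1393200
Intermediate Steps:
(60*(-11 - 97))*(-215) = (60*(-108))*(-215) = -6480*(-215) = 1393200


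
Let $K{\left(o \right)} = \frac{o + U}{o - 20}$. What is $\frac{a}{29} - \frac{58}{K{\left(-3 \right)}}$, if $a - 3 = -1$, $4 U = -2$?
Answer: $- \frac{77358}{203} \approx -381.07$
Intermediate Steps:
$U = - \frac{1}{2}$ ($U = \frac{1}{4} \left(-2\right) = - \frac{1}{2} \approx -0.5$)
$a = 2$ ($a = 3 - 1 = 2$)
$K{\left(o \right)} = \frac{- \frac{1}{2} + o}{-20 + o}$ ($K{\left(o \right)} = \frac{o - \frac{1}{2}}{o - 20} = \frac{- \frac{1}{2} + o}{-20 + o}$)
$\frac{a}{29} - \frac{58}{K{\left(-3 \right)}} = \frac{2}{29} - \frac{58}{\frac{1}{-20 - 3} \left(- \frac{1}{2} - 3\right)} = 2 \cdot \frac{1}{29} - \frac{58}{\frac{1}{-23} \left(- \frac{7}{2}\right)} = \frac{2}{29} - \frac{58}{\left(- \frac{1}{23}\right) \left(- \frac{7}{2}\right)} = \frac{2}{29} - \frac{58}{\frac{7}{46}} = \frac{2}{29} - \frac{2668}{7} = - \frac{77358}{203}$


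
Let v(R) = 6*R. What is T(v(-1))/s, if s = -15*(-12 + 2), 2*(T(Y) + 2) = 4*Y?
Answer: -7/75 ≈ -0.093333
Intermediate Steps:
T(Y) = -2 + 2*Y (T(Y) = -2 + (4*Y)/2 = -2 + 2*Y)
s = 150 (s = -15*(-10) = 150)
T(v(-1))/s = (-2 + 2*(6*(-1)))/150 = (-2 + 2*(-6))*(1/150) = (-2 - 12)*(1/150) = -14*1/150 = -7/75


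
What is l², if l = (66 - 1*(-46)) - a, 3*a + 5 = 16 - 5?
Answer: 12100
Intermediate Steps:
a = 2 (a = -5/3 + (16 - 5)/3 = -5/3 + (⅓)*11 = -5/3 + 11/3 = 2)
l = 110 (l = (66 - 1*(-46)) - 1*2 = (66 + 46) - 2 = 112 - 2 = 110)
l² = 110² = 12100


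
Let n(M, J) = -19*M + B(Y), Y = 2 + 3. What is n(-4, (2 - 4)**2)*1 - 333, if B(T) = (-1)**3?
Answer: -258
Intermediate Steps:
Y = 5
B(T) = -1
n(M, J) = -1 - 19*M (n(M, J) = -19*M - 1 = -1 - 19*M)
n(-4, (2 - 4)**2)*1 - 333 = (-1 - 19*(-4))*1 - 333 = (-1 + 76)*1 - 333 = 75*1 - 333 = 75 - 333 = -258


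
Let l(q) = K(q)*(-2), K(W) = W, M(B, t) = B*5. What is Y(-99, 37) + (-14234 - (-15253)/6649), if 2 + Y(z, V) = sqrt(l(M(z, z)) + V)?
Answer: -94639911/6649 + sqrt(1027) ≈ -14202.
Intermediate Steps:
M(B, t) = 5*B
l(q) = -2*q (l(q) = q*(-2) = -2*q)
Y(z, V) = -2 + sqrt(V - 10*z) (Y(z, V) = -2 + sqrt(-10*z + V) = -2 + sqrt(V - 10*z))
Y(-99, 37) + (-14234 - (-15253)/6649) = (-2 + sqrt(37 - 10*(-99))) + (-14234 - (-15253)/6649) = (-2 + sqrt(37 + 990)) + (-14234 - (-15253)/6649) = (-2 + sqrt(1027)) + (-14234 - 1*(-15253/6649)) = (-2 + sqrt(1027)) + (-14234 + 15253/6649) = (-2 + sqrt(1027)) - 94626613/6649 = -94639911/6649 + sqrt(1027)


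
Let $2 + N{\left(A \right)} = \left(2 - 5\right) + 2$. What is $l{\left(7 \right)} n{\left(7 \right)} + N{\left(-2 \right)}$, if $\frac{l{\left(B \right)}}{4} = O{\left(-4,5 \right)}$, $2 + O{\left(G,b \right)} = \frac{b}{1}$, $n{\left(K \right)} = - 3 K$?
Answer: $-255$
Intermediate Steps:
$O{\left(G,b \right)} = -2 + b$ ($O{\left(G,b \right)} = -2 + \frac{b}{1} = -2 + b 1 = -2 + b$)
$l{\left(B \right)} = 12$ ($l{\left(B \right)} = 4 \left(-2 + 5\right) = 4 \cdot 3 = 12$)
$N{\left(A \right)} = -3$ ($N{\left(A \right)} = -2 + \left(\left(2 - 5\right) + 2\right) = -2 + \left(-3 + 2\right) = -2 - 1 = -3$)
$l{\left(7 \right)} n{\left(7 \right)} + N{\left(-2 \right)} = 12 \left(\left(-3\right) 7\right) - 3 = 12 \left(-21\right) - 3 = -252 - 3 = -255$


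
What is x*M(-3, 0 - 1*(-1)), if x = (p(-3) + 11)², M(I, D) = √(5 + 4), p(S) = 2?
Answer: 507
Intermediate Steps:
M(I, D) = 3 (M(I, D) = √9 = 3)
x = 169 (x = (2 + 11)² = 13² = 169)
x*M(-3, 0 - 1*(-1)) = 169*3 = 507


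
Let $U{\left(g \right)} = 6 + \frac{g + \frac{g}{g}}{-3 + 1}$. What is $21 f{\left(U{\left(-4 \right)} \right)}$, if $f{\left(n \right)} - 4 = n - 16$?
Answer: $- \frac{189}{2} \approx -94.5$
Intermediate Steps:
$U{\left(g \right)} = \frac{11}{2} - \frac{g}{2}$ ($U{\left(g \right)} = 6 + \frac{g + 1}{-2} = 6 + \left(1 + g\right) \left(- \frac{1}{2}\right) = 6 - \left(\frac{1}{2} + \frac{g}{2}\right) = \frac{11}{2} - \frac{g}{2}$)
$f{\left(n \right)} = -12 + n$ ($f{\left(n \right)} = 4 + \left(n - 16\right) = 4 + \left(-16 + n\right) = -12 + n$)
$21 f{\left(U{\left(-4 \right)} \right)} = 21 \left(-12 + \left(\frac{11}{2} - -2\right)\right) = 21 \left(-12 + \left(\frac{11}{2} + 2\right)\right) = 21 \left(-12 + \frac{15}{2}\right) = 21 \left(- \frac{9}{2}\right) = - \frac{189}{2}$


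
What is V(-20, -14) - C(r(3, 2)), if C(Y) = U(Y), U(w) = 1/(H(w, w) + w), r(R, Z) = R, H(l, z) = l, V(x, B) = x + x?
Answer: -241/6 ≈ -40.167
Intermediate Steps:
V(x, B) = 2*x
U(w) = 1/(2*w) (U(w) = 1/(w + w) = 1/(2*w))
C(Y) = 1/(2*Y)
V(-20, -14) - C(r(3, 2)) = 2*(-20) - 1/(2*3) = -40 - 1/(2*3) = -40 - 1*⅙ = -40 - ⅙ = -241/6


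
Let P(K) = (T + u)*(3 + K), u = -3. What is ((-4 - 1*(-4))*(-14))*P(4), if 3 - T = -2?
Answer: 0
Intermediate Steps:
T = 5 (T = 3 - 1*(-2) = 3 + 2 = 5)
P(K) = 6 + 2*K (P(K) = (5 - 3)*(3 + K) = 2*(3 + K) = 6 + 2*K)
((-4 - 1*(-4))*(-14))*P(4) = ((-4 - 1*(-4))*(-14))*(6 + 2*4) = ((-4 + 4)*(-14))*(6 + 8) = (0*(-14))*14 = 0*14 = 0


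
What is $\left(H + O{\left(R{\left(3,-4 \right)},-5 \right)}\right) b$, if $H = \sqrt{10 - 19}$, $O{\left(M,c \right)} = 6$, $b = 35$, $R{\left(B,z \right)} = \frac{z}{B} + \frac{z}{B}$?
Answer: $210 + 105 i \approx 210.0 + 105.0 i$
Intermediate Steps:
$R{\left(B,z \right)} = \frac{2 z}{B}$
$H = 3 i$ ($H = \sqrt{-9} = 3 i \approx 3.0 i$)
$\left(H + O{\left(R{\left(3,-4 \right)},-5 \right)}\right) b = \left(3 i + 6\right) 35 = \left(6 + 3 i\right) 35 = 210 + 105 i$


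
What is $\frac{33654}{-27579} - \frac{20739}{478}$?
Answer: $- \frac{196015831}{4394254} \approx -44.607$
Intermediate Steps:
$\frac{33654}{-27579} - \frac{20739}{478} = 33654 \left(- \frac{1}{27579}\right) - \frac{20739}{478} = - \frac{11218}{9193} - \frac{20739}{478} = - \frac{196015831}{4394254}$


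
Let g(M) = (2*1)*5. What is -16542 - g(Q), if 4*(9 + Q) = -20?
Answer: -16552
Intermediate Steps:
Q = -14 (Q = -9 + (1/4)*(-20) = -9 - 5 = -14)
g(M) = 10 (g(M) = 2*5 = 10)
-16542 - g(Q) = -16542 - 1*10 = -16542 - 10 = -16552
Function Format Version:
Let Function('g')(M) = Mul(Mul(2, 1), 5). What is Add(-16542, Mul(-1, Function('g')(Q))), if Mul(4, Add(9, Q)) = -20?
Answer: -16552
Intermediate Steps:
Q = -14 (Q = Add(-9, Mul(Rational(1, 4), -20)) = Add(-9, -5) = -14)
Function('g')(M) = 10 (Function('g')(M) = Mul(2, 5) = 10)
Add(-16542, Mul(-1, Function('g')(Q))) = Add(-16542, Mul(-1, 10)) = Add(-16542, -10) = -16552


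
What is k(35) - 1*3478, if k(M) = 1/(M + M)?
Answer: -243459/70 ≈ -3478.0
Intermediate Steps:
k(M) = 1/(2*M)
k(35) - 1*3478 = (½)/35 - 1*3478 = (½)*(1/35) - 3478 = 1/70 - 3478 = -243459/70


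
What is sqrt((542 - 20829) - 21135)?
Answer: I*sqrt(41422) ≈ 203.52*I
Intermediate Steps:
sqrt((542 - 20829) - 21135) = sqrt(-20287 - 21135) = sqrt(-41422) = I*sqrt(41422)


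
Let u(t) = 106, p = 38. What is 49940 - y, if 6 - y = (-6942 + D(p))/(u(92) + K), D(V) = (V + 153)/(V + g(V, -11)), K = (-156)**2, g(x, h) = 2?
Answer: 48819195631/977680 ≈ 49934.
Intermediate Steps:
K = 24336
D(V) = (153 + V)/(2 + V) (D(V) = (V + 153)/(V + 2) = (153 + V)/(2 + V))
y = 6143569/977680 (y = 6 - (-6942 + (153 + 38)/(2 + 38))/(106 + 24336) = 6 - (-6942 + 191/40)/24442 = 6 - (-277489)/(40*24442) = 6 - 1*(-277489/977680) = 6 + 277489/977680 = 6143569/977680 ≈ 6.2838)
49940 - y = 49940 - 1*6143569/977680 = 49940 - 6143569/977680 = 48819195631/977680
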